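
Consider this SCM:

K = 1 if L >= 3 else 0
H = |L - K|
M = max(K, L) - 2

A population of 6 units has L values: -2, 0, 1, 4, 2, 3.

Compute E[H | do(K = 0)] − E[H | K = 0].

The intervention sets K=0 in all 6 units regardless of L. Recomputing H per unit gives 2, 0, 1, 4, 2, 3; average 2.
Conditioning on K=0 selects the 4 unit(s) with L ∈ {-2, 0, 1, 2}. Their H values: 2, 0, 1, 2. Mean = 1.25.
Difference = 2 − 1.25 = 0.75.

0.75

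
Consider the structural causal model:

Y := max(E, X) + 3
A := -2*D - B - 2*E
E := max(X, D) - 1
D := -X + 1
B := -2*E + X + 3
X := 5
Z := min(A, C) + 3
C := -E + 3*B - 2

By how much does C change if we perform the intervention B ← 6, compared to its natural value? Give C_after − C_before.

18

Under do(B=6), the mechanism B := -2*E + X + 3 is discarded; B is fixed at 6.
D = -X + 1  [with X=5]  = -4
E = max(X, D) - 1  [with X=5, D=-4]  = 4
C = -E + 3*B - 2  [with E=4, B=6]  = 12
Without intervention: D = -X + 1  [with X=5]  = -4; E = max(X, D) - 1  [with X=5, D=-4]  = 4; B = -2*E + X + 3  [with E=4, X=5]  = 0; C = -E + 3*B - 2  [with E=4, B=0]  = -6.
Change = 12 − (-6) = 18.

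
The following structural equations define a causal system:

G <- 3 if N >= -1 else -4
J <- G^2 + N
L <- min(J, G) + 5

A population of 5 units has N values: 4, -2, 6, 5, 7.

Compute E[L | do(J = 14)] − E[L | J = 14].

2.1

Under do(J=14), J's equation is replaced by J=14 for every unit. Per-unit L: 8, 1, 8, 8, 8. Mean = 6.6.
Conditioning on J=14 selects the 2 unit(s) with N ∈ {-2, 5}. Their L values: 1, 8. Mean = 4.5.
Difference = 6.6 − 4.5 = 2.1.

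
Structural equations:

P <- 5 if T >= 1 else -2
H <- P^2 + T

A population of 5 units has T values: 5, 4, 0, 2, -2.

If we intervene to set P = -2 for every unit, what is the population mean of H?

5.8

The intervention sets P=-2 in all 5 units regardless of T. Recomputing H per unit gives 9, 8, 4, 6, 2; average 5.8.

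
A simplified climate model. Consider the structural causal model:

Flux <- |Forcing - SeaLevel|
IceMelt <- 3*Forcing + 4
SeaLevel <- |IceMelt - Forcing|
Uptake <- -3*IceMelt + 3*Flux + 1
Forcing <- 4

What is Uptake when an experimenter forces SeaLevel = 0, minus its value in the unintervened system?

do(SeaLevel=0) replaces the equation SeaLevel <- |IceMelt - Forcing| with the constant SeaLevel = 0.
IceMelt = 3*Forcing + 4  [with Forcing=4]  = 16
Flux = |Forcing - SeaLevel|  [with Forcing=4, SeaLevel=0]  = 4
Uptake = -3*IceMelt + 3*Flux + 1  [with IceMelt=16, Flux=4]  = -35
Without intervention: IceMelt = 3*Forcing + 4  [with Forcing=4]  = 16; SeaLevel = |IceMelt - Forcing|  [with IceMelt=16, Forcing=4]  = 12; Flux = |Forcing - SeaLevel|  [with Forcing=4, SeaLevel=12]  = 8; Uptake = -3*IceMelt + 3*Flux + 1  [with IceMelt=16, Flux=8]  = -23.
Change = -35 − (-23) = -12.

-12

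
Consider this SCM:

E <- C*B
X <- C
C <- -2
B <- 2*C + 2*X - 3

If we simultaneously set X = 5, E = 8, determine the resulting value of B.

The joint intervention fixes X = 5, E = 8, removing each variable's own equation.
B = 2*C + 2*X - 3  [with C=-2, X=5]  = 3

3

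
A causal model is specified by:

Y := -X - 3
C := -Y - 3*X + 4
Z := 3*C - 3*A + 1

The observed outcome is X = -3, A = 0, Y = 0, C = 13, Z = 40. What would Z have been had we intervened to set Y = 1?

37

do(Y=1) replaces the equation Y := -X - 3 with the constant Y = 1.
C = -Y - 3*X + 4  [with Y=1, X=-3]  = 12
Z = 3*C - 3*A + 1  [with C=12, A=0]  = 37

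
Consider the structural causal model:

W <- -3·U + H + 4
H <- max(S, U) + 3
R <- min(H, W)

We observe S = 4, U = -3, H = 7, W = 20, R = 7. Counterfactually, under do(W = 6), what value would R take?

6

Intervening sets W = 6 and removes its equation (W <- -3·U + H + 4).
H = max(S, U) + 3  [with S=4, U=-3]  = 7
R = min(H, W)  [with H=7, W=6]  = 6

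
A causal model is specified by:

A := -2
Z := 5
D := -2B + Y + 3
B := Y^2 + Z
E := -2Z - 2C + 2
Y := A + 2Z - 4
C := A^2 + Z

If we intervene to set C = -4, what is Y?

do(C=-4) replaces the equation C := A^2 + Z with the constant C = -4.
Y is not downstream of the intervention, so its value is determined by the original equations.
Y = A + 2Z - 4  [with A=-2, Z=5]  = 4

4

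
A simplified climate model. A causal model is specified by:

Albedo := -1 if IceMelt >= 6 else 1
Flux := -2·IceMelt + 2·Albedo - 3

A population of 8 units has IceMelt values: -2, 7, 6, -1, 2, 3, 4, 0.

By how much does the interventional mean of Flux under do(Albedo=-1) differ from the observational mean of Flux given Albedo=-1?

The intervention sets Albedo=-1 in all 8 units regardless of IceMelt. Recomputing Flux per unit gives -1, -19, -17, -3, -9, -11, -13, -5; average -9.75.
Observing Albedo=-1 restricts to units where Albedo's equation naturally yields -1: IceMelt ∈ {7, 6}. In that subpopulation Flux = -19, -17, mean -18.
Difference = -9.75 − (-18) = 8.25.

8.25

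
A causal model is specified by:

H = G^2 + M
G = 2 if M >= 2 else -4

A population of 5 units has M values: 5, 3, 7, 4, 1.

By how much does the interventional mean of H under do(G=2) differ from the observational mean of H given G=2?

do(G=2) breaks G's dependence on M. With G=2 fixed, H across the units is 9, 7, 11, 8, 5, mean 8.
Conditioning on G=2 selects the 4 unit(s) with M ∈ {5, 3, 7, 4}. Their H values: 9, 7, 11, 8. Mean = 8.75.
Difference = 8 − 8.75 = -0.75.

-0.75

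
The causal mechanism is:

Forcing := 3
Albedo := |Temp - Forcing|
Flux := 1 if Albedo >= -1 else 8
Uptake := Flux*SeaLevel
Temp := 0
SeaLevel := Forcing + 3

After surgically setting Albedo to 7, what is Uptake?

The intervention breaks the incoming arrows to Albedo: Albedo := |Temp - Forcing| no longer applies, and Albedo = 7.
SeaLevel = Forcing + 3  [with Forcing=3]  = 6
Flux = 1 if Albedo >= -1 else 8  [with Albedo=7]  = 1
Uptake = Flux*SeaLevel  [with Flux=1, SeaLevel=6]  = 6

6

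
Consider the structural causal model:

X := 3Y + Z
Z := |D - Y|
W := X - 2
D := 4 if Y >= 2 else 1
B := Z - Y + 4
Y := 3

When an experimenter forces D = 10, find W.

14

Under do(D=10), the mechanism D := 4 if Y >= 2 else 1 is discarded; D is fixed at 10.
Z = |D - Y|  [with D=10, Y=3]  = 7
X = 3Y + Z  [with Y=3, Z=7]  = 16
W = X - 2  [with X=16]  = 14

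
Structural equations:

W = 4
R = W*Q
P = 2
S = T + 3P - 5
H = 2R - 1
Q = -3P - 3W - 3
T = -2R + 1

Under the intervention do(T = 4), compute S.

The intervention breaks the incoming arrows to T: T = -2R + 1 no longer applies, and T = 4.
S = T + 3P - 5  [with T=4, P=2]  = 5

5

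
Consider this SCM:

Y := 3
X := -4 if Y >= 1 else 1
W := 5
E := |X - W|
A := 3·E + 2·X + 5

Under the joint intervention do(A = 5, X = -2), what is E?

7

Under do(A = 5, X = -2), each intervened variable's structural equation is replaced by its fixed value.
E = |X - W|  [with X=-2, W=5]  = 7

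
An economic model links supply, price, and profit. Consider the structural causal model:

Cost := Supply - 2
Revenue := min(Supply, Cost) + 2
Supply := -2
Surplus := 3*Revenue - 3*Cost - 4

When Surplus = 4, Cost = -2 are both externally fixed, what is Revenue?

0

Setting Surplus = 4, Cost = -2 by intervention discards those variables' equations.
Revenue = min(Supply, Cost) + 2  [with Supply=-2, Cost=-2]  = 0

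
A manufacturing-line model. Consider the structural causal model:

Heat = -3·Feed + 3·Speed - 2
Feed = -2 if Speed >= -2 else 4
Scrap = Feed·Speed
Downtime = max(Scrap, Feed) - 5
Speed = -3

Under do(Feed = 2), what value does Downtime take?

-3

do(Feed=2) replaces the equation Feed = -2 if Speed >= -2 else 4 with the constant Feed = 2.
Scrap = Feed·Speed  [with Feed=2, Speed=-3]  = -6
Downtime = max(Scrap, Feed) - 5  [with Scrap=-6, Feed=2]  = -3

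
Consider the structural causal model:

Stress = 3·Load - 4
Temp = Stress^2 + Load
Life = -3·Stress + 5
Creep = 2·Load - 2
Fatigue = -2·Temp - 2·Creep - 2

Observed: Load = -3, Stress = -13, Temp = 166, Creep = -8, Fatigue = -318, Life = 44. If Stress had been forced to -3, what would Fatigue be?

2

do(Stress=-3) replaces the equation Stress = 3·Load - 4 with the constant Stress = -3.
Temp = Stress^2 + Load  [with Stress=-3, Load=-3]  = 6
Creep = 2·Load - 2  [with Load=-3]  = -8
Fatigue = -2·Temp - 2·Creep - 2  [with Temp=6, Creep=-8]  = 2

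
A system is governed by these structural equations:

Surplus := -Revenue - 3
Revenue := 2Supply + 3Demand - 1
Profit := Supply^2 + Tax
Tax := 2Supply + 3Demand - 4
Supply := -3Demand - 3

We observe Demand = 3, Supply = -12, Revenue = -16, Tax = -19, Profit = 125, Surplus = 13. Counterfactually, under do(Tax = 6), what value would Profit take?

150

Intervening sets Tax = 6 and removes its equation (Tax := 2Supply + 3Demand - 4).
Supply = -3Demand - 3  [with Demand=3]  = -12
Profit = Supply^2 + Tax  [with Supply=-12, Tax=6]  = 150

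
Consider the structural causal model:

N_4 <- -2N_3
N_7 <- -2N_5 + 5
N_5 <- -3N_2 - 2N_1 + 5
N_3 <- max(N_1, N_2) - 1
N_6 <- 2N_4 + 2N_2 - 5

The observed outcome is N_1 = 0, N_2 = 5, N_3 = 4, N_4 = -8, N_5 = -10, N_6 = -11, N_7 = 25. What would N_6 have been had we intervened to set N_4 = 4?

13

Under do(N_4=4), the mechanism N_4 <- -2N_3 is discarded; N_4 is fixed at 4.
N_6 = 2N_4 + 2N_2 - 5  [with N_4=4, N_2=5]  = 13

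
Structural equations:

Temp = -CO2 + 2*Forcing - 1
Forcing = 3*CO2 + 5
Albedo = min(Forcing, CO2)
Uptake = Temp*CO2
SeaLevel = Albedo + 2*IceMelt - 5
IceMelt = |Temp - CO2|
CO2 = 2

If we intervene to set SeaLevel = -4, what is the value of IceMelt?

do(SeaLevel=-4) replaces the equation SeaLevel = Albedo + 2*IceMelt - 5 with the constant SeaLevel = -4.
No directed path runs from SeaLevel to IceMelt, so IceMelt keeps its natural value.
Forcing = 3*CO2 + 5  [with CO2=2]  = 11
Temp = -CO2 + 2*Forcing - 1  [with CO2=2, Forcing=11]  = 19
IceMelt = |Temp - CO2|  [with Temp=19, CO2=2]  = 17

17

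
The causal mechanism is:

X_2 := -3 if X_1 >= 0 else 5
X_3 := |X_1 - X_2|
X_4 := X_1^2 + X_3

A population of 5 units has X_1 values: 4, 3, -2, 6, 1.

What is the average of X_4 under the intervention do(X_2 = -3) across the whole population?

18.6

The intervention sets X_2=-3 in all 5 units regardless of X_1. Recomputing X_4 per unit gives 23, 15, 5, 45, 5; average 18.6.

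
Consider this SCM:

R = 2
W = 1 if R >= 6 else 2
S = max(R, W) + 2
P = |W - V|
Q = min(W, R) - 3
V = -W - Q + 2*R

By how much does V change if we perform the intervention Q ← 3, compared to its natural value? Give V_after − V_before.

-4

do(Q=3) replaces the equation Q = min(W, R) - 3 with the constant Q = 3.
W = 1 if R >= 6 else 2  [with R=2]  = 2
V = -W - Q + 2*R  [with W=2, Q=3, R=2]  = -1
Without intervention: W = 1 if R >= 6 else 2  [with R=2]  = 2; Q = min(W, R) - 3  [with W=2, R=2]  = -1; V = -W - Q + 2*R  [with W=2, Q=-1, R=2]  = 3.
Change = -1 − 3 = -4.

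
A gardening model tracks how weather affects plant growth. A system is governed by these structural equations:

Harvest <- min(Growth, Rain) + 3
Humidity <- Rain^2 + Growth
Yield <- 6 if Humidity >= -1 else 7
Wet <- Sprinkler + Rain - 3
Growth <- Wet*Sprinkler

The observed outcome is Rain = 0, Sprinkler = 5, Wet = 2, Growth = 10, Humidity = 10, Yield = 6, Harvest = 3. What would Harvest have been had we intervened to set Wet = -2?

-7

The intervention breaks the incoming arrows to Wet: Wet <- Sprinkler + Rain - 3 no longer applies, and Wet = -2.
Growth = Wet*Sprinkler  [with Wet=-2, Sprinkler=5]  = -10
Harvest = min(Growth, Rain) + 3  [with Growth=-10, Rain=0]  = -7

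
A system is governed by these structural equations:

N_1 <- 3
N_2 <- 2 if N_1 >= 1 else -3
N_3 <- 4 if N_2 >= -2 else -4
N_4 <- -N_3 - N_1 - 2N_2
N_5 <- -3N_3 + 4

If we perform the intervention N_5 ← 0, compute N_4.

-11

The intervention breaks the incoming arrows to N_5: N_5 <- -3N_3 + 4 no longer applies, and N_5 = 0.
Since N_4 is not a descendant of the intervened variable, it is unaffected.
N_2 = 2 if N_1 >= 1 else -3  [with N_1=3]  = 2
N_3 = 4 if N_2 >= -2 else -4  [with N_2=2]  = 4
N_4 = -N_3 - N_1 - 2N_2  [with N_3=4, N_1=3, N_2=2]  = -11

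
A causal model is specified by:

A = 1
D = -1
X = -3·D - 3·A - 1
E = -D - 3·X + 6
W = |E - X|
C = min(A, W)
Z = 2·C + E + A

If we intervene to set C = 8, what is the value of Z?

27

Intervening sets C = 8 and removes its equation (C = min(A, W)).
X = -3·D - 3·A - 1  [with D=-1, A=1]  = -1
E = -D - 3·X + 6  [with D=-1, X=-1]  = 10
Z = 2·C + E + A  [with C=8, E=10, A=1]  = 27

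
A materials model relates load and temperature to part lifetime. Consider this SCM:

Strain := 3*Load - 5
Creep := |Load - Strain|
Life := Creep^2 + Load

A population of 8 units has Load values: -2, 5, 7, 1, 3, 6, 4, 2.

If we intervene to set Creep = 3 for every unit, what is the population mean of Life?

The intervention sets Creep=3 in all 8 units regardless of Load. Recomputing Life per unit gives 7, 14, 16, 10, 12, 15, 13, 11; average 12.25.

12.25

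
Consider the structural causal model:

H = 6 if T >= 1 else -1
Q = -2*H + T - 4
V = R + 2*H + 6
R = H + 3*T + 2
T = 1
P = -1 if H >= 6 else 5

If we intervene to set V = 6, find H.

6

Under do(V=6), the mechanism V = R + 2*H + 6 is discarded; V is fixed at 6.
No directed path runs from V to H, so H keeps its natural value.
H = 6 if T >= 1 else -1  [with T=1]  = 6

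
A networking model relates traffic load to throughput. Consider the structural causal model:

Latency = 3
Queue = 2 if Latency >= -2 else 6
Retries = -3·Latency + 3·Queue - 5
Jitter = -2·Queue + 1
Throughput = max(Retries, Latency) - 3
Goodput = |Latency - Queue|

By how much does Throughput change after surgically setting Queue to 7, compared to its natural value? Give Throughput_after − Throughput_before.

do(Queue=7) replaces the equation Queue = 2 if Latency >= -2 else 6 with the constant Queue = 7.
Retries = -3·Latency + 3·Queue - 5  [with Latency=3, Queue=7]  = 7
Throughput = max(Retries, Latency) - 3  [with Retries=7, Latency=3]  = 4
Without intervention: Queue = 2 if Latency >= -2 else 6  [with Latency=3]  = 2; Retries = -3·Latency + 3·Queue - 5  [with Latency=3, Queue=2]  = -8; Throughput = max(Retries, Latency) - 3  [with Retries=-8, Latency=3]  = 0.
Change = 4 − 0 = 4.

4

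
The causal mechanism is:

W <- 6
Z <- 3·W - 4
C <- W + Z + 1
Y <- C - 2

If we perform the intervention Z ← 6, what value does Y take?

Under do(Z=6), the mechanism Z <- 3·W - 4 is discarded; Z is fixed at 6.
C = W + Z + 1  [with W=6, Z=6]  = 13
Y = C - 2  [with C=13]  = 11

11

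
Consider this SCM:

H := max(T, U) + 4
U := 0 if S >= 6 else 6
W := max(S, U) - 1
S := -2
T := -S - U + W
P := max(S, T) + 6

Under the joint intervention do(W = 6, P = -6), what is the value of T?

2

The joint intervention fixes W = 6, P = -6, removing each variable's own equation.
U = 0 if S >= 6 else 6  [with S=-2]  = 6
T = -S - U + W  [with S=-2, U=6, W=6]  = 2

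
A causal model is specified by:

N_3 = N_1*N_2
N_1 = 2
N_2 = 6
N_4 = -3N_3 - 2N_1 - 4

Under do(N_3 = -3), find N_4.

The intervention breaks the incoming arrows to N_3: N_3 = N_1*N_2 no longer applies, and N_3 = -3.
N_4 = -3N_3 - 2N_1 - 4  [with N_3=-3, N_1=2]  = 1

1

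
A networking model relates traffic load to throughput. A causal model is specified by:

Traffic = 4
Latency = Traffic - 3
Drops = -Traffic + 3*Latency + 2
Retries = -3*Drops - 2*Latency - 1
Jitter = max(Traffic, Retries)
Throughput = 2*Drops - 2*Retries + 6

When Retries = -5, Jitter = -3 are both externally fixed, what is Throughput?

18

The joint intervention fixes Retries = -5, Jitter = -3, removing each variable's own equation.
Latency = Traffic - 3  [with Traffic=4]  = 1
Drops = -Traffic + 3*Latency + 2  [with Traffic=4, Latency=1]  = 1
Throughput = 2*Drops - 2*Retries + 6  [with Drops=1, Retries=-5]  = 18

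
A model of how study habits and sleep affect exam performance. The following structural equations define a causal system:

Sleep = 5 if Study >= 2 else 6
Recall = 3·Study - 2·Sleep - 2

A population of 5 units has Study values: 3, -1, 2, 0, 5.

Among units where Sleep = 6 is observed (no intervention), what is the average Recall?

-15.5

Observing Sleep=6 restricts to units where Sleep's equation naturally yields 6: Study ∈ {-1, 0}. In that subpopulation Recall = -17, -14, mean -15.5.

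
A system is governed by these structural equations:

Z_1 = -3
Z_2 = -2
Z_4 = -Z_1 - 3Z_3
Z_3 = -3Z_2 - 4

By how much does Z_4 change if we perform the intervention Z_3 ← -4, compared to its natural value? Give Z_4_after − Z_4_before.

18

The intervention breaks the incoming arrows to Z_3: Z_3 = -3Z_2 - 4 no longer applies, and Z_3 = -4.
Z_4 = -Z_1 - 3Z_3  [with Z_1=-3, Z_3=-4]  = 15
Without intervention: Z_3 = -3Z_2 - 4  [with Z_2=-2]  = 2; Z_4 = -Z_1 - 3Z_3  [with Z_1=-3, Z_3=2]  = -3.
Change = 15 − (-3) = 18.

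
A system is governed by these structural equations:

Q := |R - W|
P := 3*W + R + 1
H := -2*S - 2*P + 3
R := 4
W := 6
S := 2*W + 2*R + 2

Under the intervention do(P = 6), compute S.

22

The intervention breaks the incoming arrows to P: P := 3*W + R + 1 no longer applies, and P = 6.
Since S is not a descendant of the intervened variable, it is unaffected.
S = 2*W + 2*R + 2  [with W=6, R=4]  = 22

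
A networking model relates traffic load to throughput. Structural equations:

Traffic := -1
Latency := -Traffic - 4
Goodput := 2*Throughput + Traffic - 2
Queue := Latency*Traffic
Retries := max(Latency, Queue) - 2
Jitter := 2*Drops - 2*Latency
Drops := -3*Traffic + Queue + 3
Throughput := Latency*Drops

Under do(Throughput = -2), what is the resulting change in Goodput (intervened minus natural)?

do(Throughput=-2) replaces the equation Throughput := Latency*Drops with the constant Throughput = -2.
Goodput = 2*Throughput + Traffic - 2  [with Throughput=-2, Traffic=-1]  = -7
Without intervention: Latency = -Traffic - 4  [with Traffic=-1]  = -3; Queue = Latency*Traffic  [with Latency=-3, Traffic=-1]  = 3; Drops = -3*Traffic + Queue + 3  [with Traffic=-1, Queue=3]  = 9; Throughput = Latency*Drops  [with Latency=-3, Drops=9]  = -27; Goodput = 2*Throughput + Traffic - 2  [with Throughput=-27, Traffic=-1]  = -57.
Change = -7 − (-57) = 50.

50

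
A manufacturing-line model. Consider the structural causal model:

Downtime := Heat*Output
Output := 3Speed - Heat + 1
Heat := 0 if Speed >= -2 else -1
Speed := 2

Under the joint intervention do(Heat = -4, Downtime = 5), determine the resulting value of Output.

11

The joint intervention fixes Heat = -4, Downtime = 5, removing each variable's own equation.
Output = 3Speed - Heat + 1  [with Speed=2, Heat=-4]  = 11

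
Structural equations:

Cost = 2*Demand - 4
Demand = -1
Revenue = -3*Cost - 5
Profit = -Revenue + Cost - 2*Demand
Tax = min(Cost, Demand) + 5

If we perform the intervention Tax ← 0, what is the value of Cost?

The intervention breaks the incoming arrows to Tax: Tax = min(Cost, Demand) + 5 no longer applies, and Tax = 0.
Since Cost is not a descendant of the intervened variable, it is unaffected.
Cost = 2*Demand - 4  [with Demand=-1]  = -6

-6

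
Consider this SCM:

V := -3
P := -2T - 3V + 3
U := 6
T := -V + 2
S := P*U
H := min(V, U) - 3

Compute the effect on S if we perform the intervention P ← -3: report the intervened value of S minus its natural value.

-30

The intervention breaks the incoming arrows to P: P := -2T - 3V + 3 no longer applies, and P = -3.
S = P*U  [with P=-3, U=6]  = -18
Without intervention: T = -V + 2  [with V=-3]  = 5; P = -2T - 3V + 3  [with T=5, V=-3]  = 2; S = P*U  [with P=2, U=6]  = 12.
Change = -18 − 12 = -30.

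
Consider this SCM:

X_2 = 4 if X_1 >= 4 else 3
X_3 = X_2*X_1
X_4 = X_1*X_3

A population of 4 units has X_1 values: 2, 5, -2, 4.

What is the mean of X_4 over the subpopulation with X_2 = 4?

Observing X_2=4 restricts to units where X_2's equation naturally yields 4: X_1 ∈ {5, 4}. In that subpopulation X_4 = 100, 64, mean 82.

82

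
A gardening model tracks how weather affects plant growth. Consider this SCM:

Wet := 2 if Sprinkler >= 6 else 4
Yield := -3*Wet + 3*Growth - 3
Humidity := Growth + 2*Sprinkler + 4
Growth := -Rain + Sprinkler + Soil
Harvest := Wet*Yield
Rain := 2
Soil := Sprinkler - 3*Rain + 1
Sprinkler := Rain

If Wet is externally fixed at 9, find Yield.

The intervention breaks the incoming arrows to Wet: Wet := 2 if Sprinkler >= 6 else 4 no longer applies, and Wet = 9.
Sprinkler = Rain  [with Rain=2]  = 2
Soil = Sprinkler - 3*Rain + 1  [with Sprinkler=2, Rain=2]  = -3
Growth = -Rain + Sprinkler + Soil  [with Rain=2, Sprinkler=2, Soil=-3]  = -3
Yield = -3*Wet + 3*Growth - 3  [with Wet=9, Growth=-3]  = -39

-39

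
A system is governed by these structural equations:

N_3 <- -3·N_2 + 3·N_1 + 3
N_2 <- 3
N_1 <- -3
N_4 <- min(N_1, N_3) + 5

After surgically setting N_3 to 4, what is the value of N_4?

2

The intervention breaks the incoming arrows to N_3: N_3 <- -3·N_2 + 3·N_1 + 3 no longer applies, and N_3 = 4.
N_4 = min(N_1, N_3) + 5  [with N_1=-3, N_3=4]  = 2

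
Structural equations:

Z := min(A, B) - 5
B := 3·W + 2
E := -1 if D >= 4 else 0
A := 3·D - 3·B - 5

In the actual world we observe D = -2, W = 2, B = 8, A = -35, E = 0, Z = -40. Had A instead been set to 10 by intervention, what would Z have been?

3

Under do(A=10), the mechanism A := 3·D - 3·B - 5 is discarded; A is fixed at 10.
B = 3·W + 2  [with W=2]  = 8
Z = min(A, B) - 5  [with A=10, B=8]  = 3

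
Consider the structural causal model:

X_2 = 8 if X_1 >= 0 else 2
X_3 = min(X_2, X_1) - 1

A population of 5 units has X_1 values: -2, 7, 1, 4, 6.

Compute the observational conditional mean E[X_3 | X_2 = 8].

3.5

Conditioning on X_2=8 selects the 4 unit(s) with X_1 ∈ {7, 1, 4, 6}. Their X_3 values: 6, 0, 3, 5. Mean = 3.5.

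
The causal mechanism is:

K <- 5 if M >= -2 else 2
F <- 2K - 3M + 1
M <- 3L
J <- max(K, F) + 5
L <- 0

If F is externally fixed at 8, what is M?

0

The intervention breaks the incoming arrows to F: F <- 2K - 3M + 1 no longer applies, and F = 8.
Since M is not a descendant of the intervened variable, it is unaffected.
M = 3L  [with L=0]  = 0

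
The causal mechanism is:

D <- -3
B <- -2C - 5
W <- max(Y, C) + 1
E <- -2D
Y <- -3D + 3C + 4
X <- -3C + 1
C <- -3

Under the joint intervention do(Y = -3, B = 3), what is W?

-2

Setting Y = -3, B = 3 by intervention discards those variables' equations.
W = max(Y, C) + 1  [with Y=-3, C=-3]  = -2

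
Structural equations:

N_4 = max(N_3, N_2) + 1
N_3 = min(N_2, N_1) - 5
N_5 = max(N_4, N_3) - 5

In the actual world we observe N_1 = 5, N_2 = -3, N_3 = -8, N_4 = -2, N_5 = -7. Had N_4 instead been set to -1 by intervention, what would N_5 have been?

-6

Intervening sets N_4 = -1 and removes its equation (N_4 = max(N_3, N_2) + 1).
N_3 = min(N_2, N_1) - 5  [with N_2=-3, N_1=5]  = -8
N_5 = max(N_4, N_3) - 5  [with N_4=-1, N_3=-8]  = -6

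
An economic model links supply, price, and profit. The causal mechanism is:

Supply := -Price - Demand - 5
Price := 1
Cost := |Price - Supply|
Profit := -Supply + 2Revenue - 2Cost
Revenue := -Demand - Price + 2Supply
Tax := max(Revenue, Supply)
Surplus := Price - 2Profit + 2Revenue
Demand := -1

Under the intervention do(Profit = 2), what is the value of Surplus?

-23

do(Profit=2) replaces the equation Profit := -Supply + 2Revenue - 2Cost with the constant Profit = 2.
Supply = -Price - Demand - 5  [with Price=1, Demand=-1]  = -5
Revenue = -Demand - Price + 2Supply  [with Demand=-1, Price=1, Supply=-5]  = -10
Surplus = Price - 2Profit + 2Revenue  [with Price=1, Profit=2, Revenue=-10]  = -23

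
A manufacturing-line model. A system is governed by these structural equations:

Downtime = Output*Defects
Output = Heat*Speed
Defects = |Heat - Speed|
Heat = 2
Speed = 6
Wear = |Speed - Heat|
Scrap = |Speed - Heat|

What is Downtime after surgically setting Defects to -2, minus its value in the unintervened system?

The intervention breaks the incoming arrows to Defects: Defects = |Heat - Speed| no longer applies, and Defects = -2.
Output = Heat*Speed  [with Heat=2, Speed=6]  = 12
Downtime = Output*Defects  [with Output=12, Defects=-2]  = -24
Without intervention: Defects = |Heat - Speed|  [with Heat=2, Speed=6]  = 4; Output = Heat*Speed  [with Heat=2, Speed=6]  = 12; Downtime = Output*Defects  [with Output=12, Defects=4]  = 48.
Change = -24 − 48 = -72.

-72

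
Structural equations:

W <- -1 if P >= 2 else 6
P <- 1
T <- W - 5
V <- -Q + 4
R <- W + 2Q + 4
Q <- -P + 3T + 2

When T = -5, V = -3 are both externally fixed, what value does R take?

The joint intervention fixes T = -5, V = -3, removing each variable's own equation.
W = -1 if P >= 2 else 6  [with P=1]  = 6
Q = -P + 3T + 2  [with P=1, T=-5]  = -14
R = W + 2Q + 4  [with W=6, Q=-14]  = -18

-18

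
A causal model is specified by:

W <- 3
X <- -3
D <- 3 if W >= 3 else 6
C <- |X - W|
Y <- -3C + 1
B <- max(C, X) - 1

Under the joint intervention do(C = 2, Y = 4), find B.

1

The joint intervention fixes C = 2, Y = 4, removing each variable's own equation.
B = max(C, X) - 1  [with C=2, X=-3]  = 1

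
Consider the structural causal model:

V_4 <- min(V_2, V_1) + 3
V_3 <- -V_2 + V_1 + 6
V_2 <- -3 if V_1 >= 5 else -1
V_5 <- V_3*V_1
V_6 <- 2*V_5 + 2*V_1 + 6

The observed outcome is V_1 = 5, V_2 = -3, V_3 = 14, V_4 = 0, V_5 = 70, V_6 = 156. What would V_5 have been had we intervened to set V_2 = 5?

30

do(V_2=5) replaces the equation V_2 <- -3 if V_1 >= 5 else -1 with the constant V_2 = 5.
V_3 = -V_2 + V_1 + 6  [with V_2=5, V_1=5]  = 6
V_5 = V_3*V_1  [with V_3=6, V_1=5]  = 30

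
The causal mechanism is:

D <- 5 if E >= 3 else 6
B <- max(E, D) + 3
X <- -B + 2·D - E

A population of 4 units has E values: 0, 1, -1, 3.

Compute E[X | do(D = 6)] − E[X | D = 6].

Every unit gets D=6 under the intervention. X values become 3, 2, 4, 0; E[X|do(D=6)] = 2.25.
Observing D=6 restricts to units where D's equation naturally yields 6: E ∈ {0, 1, -1}. In that subpopulation X = 3, 2, 4, mean 3.
Difference = 2.25 − 3 = -0.75.

-0.75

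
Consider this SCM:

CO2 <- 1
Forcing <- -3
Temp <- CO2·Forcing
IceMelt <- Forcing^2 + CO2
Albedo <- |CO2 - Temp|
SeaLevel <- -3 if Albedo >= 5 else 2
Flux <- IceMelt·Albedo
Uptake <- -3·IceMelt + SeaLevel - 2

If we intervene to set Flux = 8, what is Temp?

-3

Intervening sets Flux = 8 and removes its equation (Flux <- IceMelt·Albedo).
Temp is not downstream of the intervention, so its value is determined by the original equations.
Temp = CO2·Forcing  [with CO2=1, Forcing=-3]  = -3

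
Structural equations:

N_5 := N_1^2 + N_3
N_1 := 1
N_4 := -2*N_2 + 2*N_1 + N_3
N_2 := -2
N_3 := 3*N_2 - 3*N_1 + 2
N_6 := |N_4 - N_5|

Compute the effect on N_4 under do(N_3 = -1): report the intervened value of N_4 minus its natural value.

6

The intervention breaks the incoming arrows to N_3: N_3 := 3*N_2 - 3*N_1 + 2 no longer applies, and N_3 = -1.
N_4 = -2*N_2 + 2*N_1 + N_3  [with N_2=-2, N_1=1, N_3=-1]  = 5
Without intervention: N_3 = 3*N_2 - 3*N_1 + 2  [with N_2=-2, N_1=1]  = -7; N_4 = -2*N_2 + 2*N_1 + N_3  [with N_2=-2, N_1=1, N_3=-7]  = -1.
Change = 5 − (-1) = 6.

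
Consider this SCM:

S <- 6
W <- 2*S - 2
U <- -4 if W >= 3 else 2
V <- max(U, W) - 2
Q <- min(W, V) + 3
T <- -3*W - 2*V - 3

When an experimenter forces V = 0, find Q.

Intervening sets V = 0 and removes its equation (V <- max(U, W) - 2).
W = 2*S - 2  [with S=6]  = 10
Q = min(W, V) + 3  [with W=10, V=0]  = 3

3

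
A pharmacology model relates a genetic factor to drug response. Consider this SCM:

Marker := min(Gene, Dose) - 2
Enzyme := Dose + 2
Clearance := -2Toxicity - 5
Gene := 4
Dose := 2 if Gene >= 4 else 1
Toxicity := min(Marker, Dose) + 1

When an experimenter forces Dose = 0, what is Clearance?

-3

Under do(Dose=0), the mechanism Dose := 2 if Gene >= 4 else 1 is discarded; Dose is fixed at 0.
Marker = min(Gene, Dose) - 2  [with Gene=4, Dose=0]  = -2
Toxicity = min(Marker, Dose) + 1  [with Marker=-2, Dose=0]  = -1
Clearance = -2Toxicity - 5  [with Toxicity=-1]  = -3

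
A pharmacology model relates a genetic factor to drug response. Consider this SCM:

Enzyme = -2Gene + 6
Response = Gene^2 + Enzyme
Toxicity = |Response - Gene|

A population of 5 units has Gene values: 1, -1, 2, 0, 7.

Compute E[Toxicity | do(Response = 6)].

4.6

Every unit gets Response=6 under the intervention. Toxicity values become 5, 7, 4, 6, 1; E[Toxicity|do(Response=6)] = 4.6.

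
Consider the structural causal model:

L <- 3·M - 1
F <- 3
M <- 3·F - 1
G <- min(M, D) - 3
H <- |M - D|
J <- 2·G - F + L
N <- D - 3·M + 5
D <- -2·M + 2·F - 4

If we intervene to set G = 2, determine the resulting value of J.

24

do(G=2) replaces the equation G <- min(M, D) - 3 with the constant G = 2.
M = 3·F - 1  [with F=3]  = 8
L = 3·M - 1  [with M=8]  = 23
J = 2·G - F + L  [with G=2, F=3, L=23]  = 24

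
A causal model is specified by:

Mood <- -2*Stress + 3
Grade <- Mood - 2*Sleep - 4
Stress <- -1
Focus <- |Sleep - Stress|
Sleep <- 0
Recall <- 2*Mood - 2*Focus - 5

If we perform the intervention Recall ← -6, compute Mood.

5

The intervention breaks the incoming arrows to Recall: Recall <- 2*Mood - 2*Focus - 5 no longer applies, and Recall = -6.
Since Mood is not a descendant of the intervened variable, it is unaffected.
Mood = -2*Stress + 3  [with Stress=-1]  = 5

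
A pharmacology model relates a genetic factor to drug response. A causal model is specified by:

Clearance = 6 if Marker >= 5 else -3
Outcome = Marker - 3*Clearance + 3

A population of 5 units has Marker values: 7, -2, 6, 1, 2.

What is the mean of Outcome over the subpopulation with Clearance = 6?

-8.5

E[Outcome|Clearance=6] averages over only the 2 units with Clearance=6 (Marker = 7, 6): Outcome = -8, -9, mean -8.5.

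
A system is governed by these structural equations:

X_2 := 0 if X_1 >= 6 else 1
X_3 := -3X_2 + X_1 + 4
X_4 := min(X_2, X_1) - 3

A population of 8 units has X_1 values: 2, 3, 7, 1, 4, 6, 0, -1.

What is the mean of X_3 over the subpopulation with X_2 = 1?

Observing X_2=1 restricts to units where X_2's equation naturally yields 1: X_1 ∈ {2, 3, 1, 4, 0, -1}. In that subpopulation X_3 = 3, 4, 2, 5, 1, 0, mean 2.5.

2.5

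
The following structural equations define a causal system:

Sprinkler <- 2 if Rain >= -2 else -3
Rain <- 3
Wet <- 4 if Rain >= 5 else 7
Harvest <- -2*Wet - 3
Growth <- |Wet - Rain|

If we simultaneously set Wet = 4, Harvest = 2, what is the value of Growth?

The joint intervention fixes Wet = 4, Harvest = 2, removing each variable's own equation.
Growth = |Wet - Rain|  [with Wet=4, Rain=3]  = 1

1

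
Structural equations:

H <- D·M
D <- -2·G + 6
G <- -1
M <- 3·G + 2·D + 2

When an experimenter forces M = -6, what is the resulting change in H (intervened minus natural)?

The intervention breaks the incoming arrows to M: M <- 3·G + 2·D + 2 no longer applies, and M = -6.
D = -2·G + 6  [with G=-1]  = 8
H = D·M  [with D=8, M=-6]  = -48
Without intervention: D = -2·G + 6  [with G=-1]  = 8; M = 3·G + 2·D + 2  [with G=-1, D=8]  = 15; H = D·M  [with D=8, M=15]  = 120.
Change = -48 − 120 = -168.

-168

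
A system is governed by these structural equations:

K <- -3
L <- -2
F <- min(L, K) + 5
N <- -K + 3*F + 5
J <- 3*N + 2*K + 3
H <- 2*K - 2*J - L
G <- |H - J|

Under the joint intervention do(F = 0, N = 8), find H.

-46

Setting F = 0, N = 8 by intervention discards those variables' equations.
J = 3*N + 2*K + 3  [with N=8, K=-3]  = 21
H = 2*K - 2*J - L  [with K=-3, J=21, L=-2]  = -46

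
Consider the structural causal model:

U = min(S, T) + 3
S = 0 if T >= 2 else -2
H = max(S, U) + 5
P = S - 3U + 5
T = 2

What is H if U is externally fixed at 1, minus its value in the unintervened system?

The intervention breaks the incoming arrows to U: U = min(S, T) + 3 no longer applies, and U = 1.
S = 0 if T >= 2 else -2  [with T=2]  = 0
H = max(S, U) + 5  [with S=0, U=1]  = 6
Without intervention: S = 0 if T >= 2 else -2  [with T=2]  = 0; U = min(S, T) + 3  [with S=0, T=2]  = 3; H = max(S, U) + 5  [with S=0, U=3]  = 8.
Change = 6 − 8 = -2.

-2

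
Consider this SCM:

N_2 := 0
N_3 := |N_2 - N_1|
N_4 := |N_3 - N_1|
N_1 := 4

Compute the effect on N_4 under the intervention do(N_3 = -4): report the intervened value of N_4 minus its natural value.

The intervention breaks the incoming arrows to N_3: N_3 := |N_2 - N_1| no longer applies, and N_3 = -4.
N_4 = |N_3 - N_1|  [with N_3=-4, N_1=4]  = 8
Without intervention: N_3 = |N_2 - N_1|  [with N_2=0, N_1=4]  = 4; N_4 = |N_3 - N_1|  [with N_3=4, N_1=4]  = 0.
Change = 8 − 0 = 8.

8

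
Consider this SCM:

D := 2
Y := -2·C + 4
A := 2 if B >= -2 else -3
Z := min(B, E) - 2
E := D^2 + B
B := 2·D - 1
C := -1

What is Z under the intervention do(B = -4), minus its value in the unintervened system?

The intervention breaks the incoming arrows to B: B := 2·D - 1 no longer applies, and B = -4.
E = D^2 + B  [with D=2, B=-4]  = 0
Z = min(B, E) - 2  [with B=-4, E=0]  = -6
Without intervention: B = 2·D - 1  [with D=2]  = 3; E = D^2 + B  [with D=2, B=3]  = 7; Z = min(B, E) - 2  [with B=3, E=7]  = 1.
Change = -6 − 1 = -7.

-7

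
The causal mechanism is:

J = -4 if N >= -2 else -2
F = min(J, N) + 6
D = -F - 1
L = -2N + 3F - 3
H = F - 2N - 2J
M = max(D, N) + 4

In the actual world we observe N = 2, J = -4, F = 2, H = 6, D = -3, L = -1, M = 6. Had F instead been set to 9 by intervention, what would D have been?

do(F=9) replaces the equation F = min(J, N) + 6 with the constant F = 9.
D = -F - 1  [with F=9]  = -10

-10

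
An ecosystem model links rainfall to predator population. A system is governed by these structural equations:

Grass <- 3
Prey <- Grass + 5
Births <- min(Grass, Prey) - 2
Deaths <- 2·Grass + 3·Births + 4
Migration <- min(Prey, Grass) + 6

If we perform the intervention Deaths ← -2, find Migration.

9

Intervening sets Deaths = -2 and removes its equation (Deaths <- 2·Grass + 3·Births + 4).
No directed path runs from Deaths to Migration, so Migration keeps its natural value.
Prey = Grass + 5  [with Grass=3]  = 8
Migration = min(Prey, Grass) + 6  [with Prey=8, Grass=3]  = 9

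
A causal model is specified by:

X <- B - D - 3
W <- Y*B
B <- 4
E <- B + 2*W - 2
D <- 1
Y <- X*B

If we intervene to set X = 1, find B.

Under do(X=1), the mechanism X <- B - D - 3 is discarded; X is fixed at 1.
Since B is not a descendant of the intervened variable, it is unaffected.

4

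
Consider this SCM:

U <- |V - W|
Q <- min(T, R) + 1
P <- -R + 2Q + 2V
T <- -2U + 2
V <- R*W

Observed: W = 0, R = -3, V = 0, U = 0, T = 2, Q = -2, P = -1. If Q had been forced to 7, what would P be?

17

Intervening sets Q = 7 and removes its equation (Q <- min(T, R) + 1).
V = R*W  [with R=-3, W=0]  = 0
P = -R + 2Q + 2V  [with R=-3, Q=7, V=0]  = 17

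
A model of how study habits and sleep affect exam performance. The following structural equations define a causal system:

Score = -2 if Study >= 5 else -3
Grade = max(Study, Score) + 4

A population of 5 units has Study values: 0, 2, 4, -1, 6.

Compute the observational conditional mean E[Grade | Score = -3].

5.25

E[Grade|Score=-3] averages over only the 4 units with Score=-3 (Study = 0, 2, 4, -1): Grade = 4, 6, 8, 3, mean 5.25.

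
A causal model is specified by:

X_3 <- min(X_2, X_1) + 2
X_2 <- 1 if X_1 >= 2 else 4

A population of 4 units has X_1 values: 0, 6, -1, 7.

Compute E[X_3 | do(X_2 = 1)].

2.25

Every unit gets X_2=1 under the intervention. X_3 values become 2, 3, 1, 3; E[X_3|do(X_2=1)] = 2.25.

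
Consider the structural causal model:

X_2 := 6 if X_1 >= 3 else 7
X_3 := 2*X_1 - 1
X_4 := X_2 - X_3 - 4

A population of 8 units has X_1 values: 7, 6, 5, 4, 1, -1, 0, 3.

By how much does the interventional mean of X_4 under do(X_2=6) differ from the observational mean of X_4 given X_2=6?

do(X_2=6) breaks X_2's dependence on X_1. With X_2=6 fixed, X_4 across the units is -11, -9, -7, -5, 1, 5, 3, -3, mean -3.25.
Conditioning on X_2=6 selects the 5 unit(s) with X_1 ∈ {7, 6, 5, 4, 3}. Their X_4 values: -11, -9, -7, -5, -3. Mean = -7.
Difference = -3.25 − (-7) = 3.75.

3.75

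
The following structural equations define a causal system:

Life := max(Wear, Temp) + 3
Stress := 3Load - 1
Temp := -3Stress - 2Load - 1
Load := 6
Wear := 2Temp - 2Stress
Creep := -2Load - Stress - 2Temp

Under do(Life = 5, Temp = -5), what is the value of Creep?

Under do(Life = 5, Temp = -5), each intervened variable's structural equation is replaced by its fixed value.
Stress = 3Load - 1  [with Load=6]  = 17
Creep = -2Load - Stress - 2Temp  [with Load=6, Stress=17, Temp=-5]  = -19

-19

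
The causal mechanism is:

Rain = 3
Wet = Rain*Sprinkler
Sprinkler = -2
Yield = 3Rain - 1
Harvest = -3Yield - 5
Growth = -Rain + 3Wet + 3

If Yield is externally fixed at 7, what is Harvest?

-26

The intervention breaks the incoming arrows to Yield: Yield = 3Rain - 1 no longer applies, and Yield = 7.
Harvest = -3Yield - 5  [with Yield=7]  = -26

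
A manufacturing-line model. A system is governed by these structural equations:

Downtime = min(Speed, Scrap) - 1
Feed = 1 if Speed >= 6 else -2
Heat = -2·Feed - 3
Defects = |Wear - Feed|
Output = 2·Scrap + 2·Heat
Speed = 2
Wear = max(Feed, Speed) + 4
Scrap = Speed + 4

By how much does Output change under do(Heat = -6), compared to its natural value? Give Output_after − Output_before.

-14

The intervention breaks the incoming arrows to Heat: Heat = -2·Feed - 3 no longer applies, and Heat = -6.
Scrap = Speed + 4  [with Speed=2]  = 6
Output = 2·Scrap + 2·Heat  [with Scrap=6, Heat=-6]  = 0
Without intervention: Feed = 1 if Speed >= 6 else -2  [with Speed=2]  = -2; Heat = -2·Feed - 3  [with Feed=-2]  = 1; Scrap = Speed + 4  [with Speed=2]  = 6; Output = 2·Scrap + 2·Heat  [with Scrap=6, Heat=1]  = 14.
Change = 0 − 14 = -14.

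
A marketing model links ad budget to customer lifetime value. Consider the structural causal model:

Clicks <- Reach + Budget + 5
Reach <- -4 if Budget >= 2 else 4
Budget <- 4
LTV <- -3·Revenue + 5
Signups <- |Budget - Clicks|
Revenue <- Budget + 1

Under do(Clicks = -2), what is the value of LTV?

-10

The intervention breaks the incoming arrows to Clicks: Clicks <- Reach + Budget + 5 no longer applies, and Clicks = -2.
No directed path runs from Clicks to LTV, so LTV keeps its natural value.
Revenue = Budget + 1  [with Budget=4]  = 5
LTV = -3·Revenue + 5  [with Revenue=5]  = -10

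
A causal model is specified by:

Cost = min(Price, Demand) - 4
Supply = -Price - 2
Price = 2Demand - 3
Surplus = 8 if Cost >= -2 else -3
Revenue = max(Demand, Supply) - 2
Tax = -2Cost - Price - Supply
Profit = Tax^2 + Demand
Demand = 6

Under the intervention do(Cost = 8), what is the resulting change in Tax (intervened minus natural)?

-12

Under do(Cost=8), the mechanism Cost = min(Price, Demand) - 4 is discarded; Cost is fixed at 8.
Price = 2Demand - 3  [with Demand=6]  = 9
Supply = -Price - 2  [with Price=9]  = -11
Tax = -2Cost - Price - Supply  [with Cost=8, Price=9, Supply=-11]  = -14
Without intervention: Price = 2Demand - 3  [with Demand=6]  = 9; Supply = -Price - 2  [with Price=9]  = -11; Cost = min(Price, Demand) - 4  [with Price=9, Demand=6]  = 2; Tax = -2Cost - Price - Supply  [with Cost=2, Price=9, Supply=-11]  = -2.
Change = -14 − (-2) = -12.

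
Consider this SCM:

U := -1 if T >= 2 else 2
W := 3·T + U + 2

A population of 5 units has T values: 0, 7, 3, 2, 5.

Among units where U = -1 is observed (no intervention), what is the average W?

E[W|U=-1] averages over only the 4 units with U=-1 (T = 7, 3, 2, 5): W = 22, 10, 7, 16, mean 13.75.

13.75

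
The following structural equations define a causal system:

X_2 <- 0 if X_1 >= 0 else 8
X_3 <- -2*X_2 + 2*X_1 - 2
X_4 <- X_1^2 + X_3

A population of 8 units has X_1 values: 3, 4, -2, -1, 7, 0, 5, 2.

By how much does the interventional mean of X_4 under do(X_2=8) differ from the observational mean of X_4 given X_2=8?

18.5

The intervention sets X_2=8 in all 8 units regardless of X_1. Recomputing X_4 per unit gives -3, 6, -18, -19, 45, -18, 17, -10; average 0.
Observing X_2=8 restricts to units where X_2's equation naturally yields 8: X_1 ∈ {-2, -1}. In that subpopulation X_4 = -18, -19, mean -18.5.
Difference = 0 − (-18.5) = 18.5.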